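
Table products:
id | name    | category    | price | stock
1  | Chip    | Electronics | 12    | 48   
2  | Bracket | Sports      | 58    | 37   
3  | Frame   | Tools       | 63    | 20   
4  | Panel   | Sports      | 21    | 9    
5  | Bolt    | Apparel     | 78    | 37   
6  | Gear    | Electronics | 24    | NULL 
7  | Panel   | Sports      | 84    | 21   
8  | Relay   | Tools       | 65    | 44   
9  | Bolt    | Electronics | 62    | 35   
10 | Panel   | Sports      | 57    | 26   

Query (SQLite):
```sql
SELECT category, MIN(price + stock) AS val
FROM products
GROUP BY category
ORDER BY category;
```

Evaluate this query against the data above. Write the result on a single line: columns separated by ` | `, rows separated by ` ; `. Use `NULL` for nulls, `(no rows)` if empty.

Apparel | 115 ; Electronics | 60 ; Sports | 30 ; Tools | 83

For each row compute price + stock.
Group by category; take MIN of the expression per group.
  Apparel: ids {5} → MIN(price + stock)=115
  Electronics: ids {1, 6, 9} → MIN(price + stock)=60
  Sports: ids {2, 4, 7, 10} → MIN(price + stock)=30
  Tools: ids {3, 8} → MIN(price + stock)=83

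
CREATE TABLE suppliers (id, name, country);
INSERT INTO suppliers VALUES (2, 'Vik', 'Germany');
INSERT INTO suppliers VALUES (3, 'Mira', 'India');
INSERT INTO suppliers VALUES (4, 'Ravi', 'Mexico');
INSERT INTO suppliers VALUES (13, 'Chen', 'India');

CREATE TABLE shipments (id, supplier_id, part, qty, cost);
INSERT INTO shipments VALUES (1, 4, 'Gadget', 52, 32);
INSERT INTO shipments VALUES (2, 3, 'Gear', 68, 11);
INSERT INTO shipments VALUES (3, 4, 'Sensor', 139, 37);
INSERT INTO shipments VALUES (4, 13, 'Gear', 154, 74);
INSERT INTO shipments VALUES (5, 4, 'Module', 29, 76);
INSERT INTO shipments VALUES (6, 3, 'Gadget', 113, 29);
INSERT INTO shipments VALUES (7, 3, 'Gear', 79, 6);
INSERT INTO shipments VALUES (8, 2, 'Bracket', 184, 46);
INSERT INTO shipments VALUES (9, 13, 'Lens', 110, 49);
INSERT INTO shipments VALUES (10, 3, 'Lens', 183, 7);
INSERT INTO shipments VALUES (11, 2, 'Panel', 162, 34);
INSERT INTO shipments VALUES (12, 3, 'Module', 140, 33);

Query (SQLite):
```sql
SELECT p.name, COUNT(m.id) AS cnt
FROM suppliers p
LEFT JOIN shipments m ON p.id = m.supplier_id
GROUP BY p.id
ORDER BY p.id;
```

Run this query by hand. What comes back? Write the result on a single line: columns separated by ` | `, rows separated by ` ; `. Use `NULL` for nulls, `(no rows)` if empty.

LEFT JOIN keeps every suppliers row; unmatched ones get NULL for shipments columns.
Group by suppliers.id and compute COUNT(m.id). COUNT(col) of an all-NULL group is 0.
  2: ids {8, 11} → COUNT(m.id)=2
  3: ids {2, 6, 7, 10, 12} → COUNT(m.id)=5
  4: ids {1, 3, 5} → COUNT(m.id)=3
  13: ids {4, 9} → COUNT(m.id)=2

Vik | 2 ; Mira | 5 ; Ravi | 3 ; Chen | 2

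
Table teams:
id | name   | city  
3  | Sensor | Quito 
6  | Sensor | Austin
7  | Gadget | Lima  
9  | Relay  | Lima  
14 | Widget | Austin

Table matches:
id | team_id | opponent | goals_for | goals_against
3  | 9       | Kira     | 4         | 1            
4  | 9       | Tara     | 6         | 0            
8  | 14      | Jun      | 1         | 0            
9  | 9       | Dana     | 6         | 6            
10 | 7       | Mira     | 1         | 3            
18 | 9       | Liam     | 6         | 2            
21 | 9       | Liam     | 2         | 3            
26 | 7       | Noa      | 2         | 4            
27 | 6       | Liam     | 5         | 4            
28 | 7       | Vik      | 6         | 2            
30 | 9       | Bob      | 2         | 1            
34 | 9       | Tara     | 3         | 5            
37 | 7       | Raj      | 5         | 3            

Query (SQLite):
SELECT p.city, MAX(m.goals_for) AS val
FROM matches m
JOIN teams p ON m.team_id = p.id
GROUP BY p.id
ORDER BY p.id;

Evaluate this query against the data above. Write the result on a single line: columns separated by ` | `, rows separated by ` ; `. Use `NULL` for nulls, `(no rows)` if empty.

Austin | 5 ; Lima | 6 ; Lima | 6 ; Austin | 1

Join each matches row to its teams via team_id.
Group joined rows by teams.id; compute MAX(m.goals_for) per group.
  6: ids {27} → MAX(m.goals_for)=5
  7: ids {10, 26, 28, 37} → MAX(m.goals_for)=6
  9: ids {3, 4, 9, 18, 21, 30, 34} → MAX(m.goals_for)=6
  14: ids {8} → MAX(m.goals_for)=1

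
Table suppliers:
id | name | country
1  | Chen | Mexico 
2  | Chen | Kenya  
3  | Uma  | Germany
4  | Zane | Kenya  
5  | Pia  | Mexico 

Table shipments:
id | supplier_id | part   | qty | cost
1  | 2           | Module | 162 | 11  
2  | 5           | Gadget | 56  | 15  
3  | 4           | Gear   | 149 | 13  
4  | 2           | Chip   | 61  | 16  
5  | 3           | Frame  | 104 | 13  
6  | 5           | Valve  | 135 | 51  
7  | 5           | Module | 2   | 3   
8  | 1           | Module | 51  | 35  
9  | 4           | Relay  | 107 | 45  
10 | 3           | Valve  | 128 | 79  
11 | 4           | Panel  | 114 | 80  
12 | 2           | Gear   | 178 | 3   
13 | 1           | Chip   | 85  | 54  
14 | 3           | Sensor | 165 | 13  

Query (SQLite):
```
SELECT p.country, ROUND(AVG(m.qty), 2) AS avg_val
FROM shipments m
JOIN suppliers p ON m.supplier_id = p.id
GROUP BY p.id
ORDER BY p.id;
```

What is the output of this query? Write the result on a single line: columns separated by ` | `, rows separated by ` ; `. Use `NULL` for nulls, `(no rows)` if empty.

Mexico | 68 ; Kenya | 133.67 ; Germany | 132.33 ; Kenya | 123.33 ; Mexico | 64.33

Join each shipments row to its suppliers via supplier_id.
Group joined rows by suppliers.id; compute ROUND(AVG(m.qty), 2) per group.
  1: ids {8, 13} → ROUND(AVG(m.qty), 2)=68
  2: ids {1, 4, 12} → ROUND(AVG(m.qty), 2)=133.67
  3: ids {5, 10, 14} → ROUND(AVG(m.qty), 2)=132.33
  4: ids {3, 9, 11} → ROUND(AVG(m.qty), 2)=123.33
  5: ids {2, 6, 7} → ROUND(AVG(m.qty), 2)=64.33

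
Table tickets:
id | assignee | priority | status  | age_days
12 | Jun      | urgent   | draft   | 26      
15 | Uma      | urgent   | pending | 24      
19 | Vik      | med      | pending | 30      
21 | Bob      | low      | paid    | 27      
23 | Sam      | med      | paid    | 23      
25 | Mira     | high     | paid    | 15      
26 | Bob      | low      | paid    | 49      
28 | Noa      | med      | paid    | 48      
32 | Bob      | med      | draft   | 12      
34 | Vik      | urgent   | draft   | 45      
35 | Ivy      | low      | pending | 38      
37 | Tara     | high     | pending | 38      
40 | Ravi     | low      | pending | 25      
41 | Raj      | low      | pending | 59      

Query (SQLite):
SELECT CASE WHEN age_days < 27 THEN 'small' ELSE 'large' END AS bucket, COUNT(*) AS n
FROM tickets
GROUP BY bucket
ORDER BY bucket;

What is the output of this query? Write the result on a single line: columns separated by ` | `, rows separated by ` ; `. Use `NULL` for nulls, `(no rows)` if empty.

Bucket rows by age_days < 27 → 'small' else 'large'; count each bucket.

large | 8 ; small | 6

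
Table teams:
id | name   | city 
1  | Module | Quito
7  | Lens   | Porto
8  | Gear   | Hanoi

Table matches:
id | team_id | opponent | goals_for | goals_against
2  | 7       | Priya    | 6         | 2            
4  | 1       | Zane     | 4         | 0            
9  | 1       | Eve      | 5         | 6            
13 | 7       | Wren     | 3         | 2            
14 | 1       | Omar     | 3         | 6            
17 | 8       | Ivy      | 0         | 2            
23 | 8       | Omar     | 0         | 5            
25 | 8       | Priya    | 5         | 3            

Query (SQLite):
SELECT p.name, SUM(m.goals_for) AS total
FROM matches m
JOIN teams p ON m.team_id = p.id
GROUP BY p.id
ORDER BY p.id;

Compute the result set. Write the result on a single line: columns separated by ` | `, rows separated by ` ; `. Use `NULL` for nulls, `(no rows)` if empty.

Module | 12 ; Lens | 9 ; Gear | 5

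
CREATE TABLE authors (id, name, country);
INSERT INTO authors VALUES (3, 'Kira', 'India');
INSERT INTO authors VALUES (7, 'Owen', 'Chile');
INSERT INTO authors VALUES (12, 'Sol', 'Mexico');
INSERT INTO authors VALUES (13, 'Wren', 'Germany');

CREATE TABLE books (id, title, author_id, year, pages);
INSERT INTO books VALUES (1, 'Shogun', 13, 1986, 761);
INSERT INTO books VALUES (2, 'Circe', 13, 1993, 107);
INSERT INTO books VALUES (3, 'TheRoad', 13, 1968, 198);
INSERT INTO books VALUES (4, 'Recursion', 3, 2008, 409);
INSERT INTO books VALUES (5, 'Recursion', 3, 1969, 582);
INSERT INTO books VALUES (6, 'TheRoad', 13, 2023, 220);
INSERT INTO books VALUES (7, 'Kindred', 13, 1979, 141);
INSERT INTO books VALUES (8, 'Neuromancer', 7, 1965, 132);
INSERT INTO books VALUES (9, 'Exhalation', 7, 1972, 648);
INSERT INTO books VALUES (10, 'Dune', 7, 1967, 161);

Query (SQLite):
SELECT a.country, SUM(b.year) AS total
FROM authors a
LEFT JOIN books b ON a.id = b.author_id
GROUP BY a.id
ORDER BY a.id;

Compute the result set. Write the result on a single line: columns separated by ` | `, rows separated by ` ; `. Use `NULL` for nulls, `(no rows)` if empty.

India | 3977 ; Chile | 5904 ; Mexico | NULL ; Germany | 9949

LEFT JOIN keeps every authors row; unmatched ones get NULL for books columns.
Group by authors.id and compute SUM(b.year). SUM over an all-NULL group is NULL.
  3: ids {4, 5} → SUM(b.year)=3977
  7: ids {8, 9, 10} → SUM(b.year)=5904
  12: ids {—} → SUM(b.year)=NULL
  13: ids {1, 2, 3, 6, 7} → SUM(b.year)=9949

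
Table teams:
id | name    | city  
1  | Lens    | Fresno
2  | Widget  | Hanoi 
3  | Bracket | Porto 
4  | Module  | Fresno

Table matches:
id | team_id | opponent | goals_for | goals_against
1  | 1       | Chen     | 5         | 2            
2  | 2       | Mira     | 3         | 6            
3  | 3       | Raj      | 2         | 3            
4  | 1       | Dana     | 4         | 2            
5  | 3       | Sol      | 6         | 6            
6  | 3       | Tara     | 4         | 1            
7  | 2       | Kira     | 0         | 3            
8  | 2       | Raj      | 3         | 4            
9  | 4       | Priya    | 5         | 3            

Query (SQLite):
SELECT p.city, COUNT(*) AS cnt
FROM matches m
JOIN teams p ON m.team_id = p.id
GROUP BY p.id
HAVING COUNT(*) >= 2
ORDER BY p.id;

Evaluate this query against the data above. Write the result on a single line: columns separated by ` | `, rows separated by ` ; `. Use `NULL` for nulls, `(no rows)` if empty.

Fresno | 2 ; Hanoi | 3 ; Porto | 3

Join each matches row to its teams via team_id.
Group joined rows by teams.id; compute COUNT(*) per group.
HAVING: keep groups with count ≥ 2.
  1: ids {1, 4} → COUNT(*)=2
  2: ids {2, 7, 8} → COUNT(*)=3
  3: ids {3, 5, 6} → COUNT(*)=3
  4: ids {9} → COUNT(*)=1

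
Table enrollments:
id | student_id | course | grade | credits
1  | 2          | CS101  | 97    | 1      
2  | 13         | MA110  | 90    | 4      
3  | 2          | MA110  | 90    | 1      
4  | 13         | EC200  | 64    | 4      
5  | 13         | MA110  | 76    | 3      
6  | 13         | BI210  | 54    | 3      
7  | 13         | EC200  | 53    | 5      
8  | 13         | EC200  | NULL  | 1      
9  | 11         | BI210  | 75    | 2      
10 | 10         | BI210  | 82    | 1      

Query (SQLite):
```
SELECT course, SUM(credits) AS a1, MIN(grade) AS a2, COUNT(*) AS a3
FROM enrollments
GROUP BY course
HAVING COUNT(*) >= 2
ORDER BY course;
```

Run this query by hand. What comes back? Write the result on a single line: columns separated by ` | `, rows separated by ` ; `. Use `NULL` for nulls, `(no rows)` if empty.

BI210 | 6 | 54 | 3 ; EC200 | 10 | 53 | 3 ; MA110 | 8 | 76 | 3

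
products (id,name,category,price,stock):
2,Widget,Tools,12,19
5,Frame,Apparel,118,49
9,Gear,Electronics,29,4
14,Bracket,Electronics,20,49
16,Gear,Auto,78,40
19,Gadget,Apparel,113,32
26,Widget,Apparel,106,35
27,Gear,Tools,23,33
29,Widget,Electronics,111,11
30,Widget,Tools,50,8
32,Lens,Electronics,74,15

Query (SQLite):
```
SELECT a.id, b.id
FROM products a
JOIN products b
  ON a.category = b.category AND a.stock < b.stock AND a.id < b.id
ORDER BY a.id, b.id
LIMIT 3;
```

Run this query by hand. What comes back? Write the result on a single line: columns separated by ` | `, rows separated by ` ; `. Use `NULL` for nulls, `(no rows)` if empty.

Pairs (a,b) with same category, a.stock < b.stock, a.id < b.id.
category groups: Apparel:{5,19,26} Auto:{16} Electronics:{9,14,29,32} Tools:{2,27,30}
Ordered by (a.id, b.id); first 3.

2 | 27 ; 9 | 14 ; 9 | 29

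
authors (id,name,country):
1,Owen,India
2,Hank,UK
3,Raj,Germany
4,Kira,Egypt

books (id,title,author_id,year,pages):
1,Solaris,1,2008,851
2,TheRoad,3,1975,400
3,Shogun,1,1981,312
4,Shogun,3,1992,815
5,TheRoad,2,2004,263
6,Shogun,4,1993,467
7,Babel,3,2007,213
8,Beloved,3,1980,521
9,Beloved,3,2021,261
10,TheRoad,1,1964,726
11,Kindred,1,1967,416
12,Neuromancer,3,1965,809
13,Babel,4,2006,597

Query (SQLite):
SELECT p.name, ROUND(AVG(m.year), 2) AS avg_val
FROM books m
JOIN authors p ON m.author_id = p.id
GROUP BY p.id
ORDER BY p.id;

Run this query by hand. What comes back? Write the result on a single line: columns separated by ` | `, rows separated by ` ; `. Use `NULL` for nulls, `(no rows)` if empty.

Join each books row to its authors via author_id.
Group joined rows by authors.id; compute ROUND(AVG(m.year), 2) per group.
  1: ids {1, 3, 10, 11} → ROUND(AVG(m.year), 2)=1980
  2: ids {5} → ROUND(AVG(m.year), 2)=2004
  3: ids {2, 4, 7, 8, 9, 12} → ROUND(AVG(m.year), 2)=1990
  4: ids {6, 13} → ROUND(AVG(m.year), 2)=1999.5

Owen | 1980 ; Hank | 2004 ; Raj | 1990 ; Kira | 1999.5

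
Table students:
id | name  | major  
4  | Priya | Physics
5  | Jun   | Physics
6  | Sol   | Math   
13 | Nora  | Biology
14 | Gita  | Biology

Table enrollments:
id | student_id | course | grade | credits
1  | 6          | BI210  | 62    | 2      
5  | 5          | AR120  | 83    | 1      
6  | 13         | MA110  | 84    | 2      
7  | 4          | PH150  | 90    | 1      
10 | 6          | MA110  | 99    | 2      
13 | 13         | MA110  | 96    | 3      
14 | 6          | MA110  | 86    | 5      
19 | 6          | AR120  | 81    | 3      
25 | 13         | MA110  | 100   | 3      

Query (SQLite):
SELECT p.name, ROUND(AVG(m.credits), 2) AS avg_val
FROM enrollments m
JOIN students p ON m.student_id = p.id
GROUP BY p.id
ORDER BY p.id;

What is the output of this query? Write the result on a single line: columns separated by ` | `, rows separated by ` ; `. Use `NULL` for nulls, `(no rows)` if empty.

Join each enrollments row to its students via student_id.
Group joined rows by students.id; compute ROUND(AVG(m.credits), 2) per group.
  4: ids {7} → ROUND(AVG(m.credits), 2)=1
  5: ids {5} → ROUND(AVG(m.credits), 2)=1
  6: ids {1, 10, 14, 19} → ROUND(AVG(m.credits), 2)=3
  13: ids {6, 13, 25} → ROUND(AVG(m.credits), 2)=2.67

Priya | 1 ; Jun | 1 ; Sol | 3 ; Nora | 2.67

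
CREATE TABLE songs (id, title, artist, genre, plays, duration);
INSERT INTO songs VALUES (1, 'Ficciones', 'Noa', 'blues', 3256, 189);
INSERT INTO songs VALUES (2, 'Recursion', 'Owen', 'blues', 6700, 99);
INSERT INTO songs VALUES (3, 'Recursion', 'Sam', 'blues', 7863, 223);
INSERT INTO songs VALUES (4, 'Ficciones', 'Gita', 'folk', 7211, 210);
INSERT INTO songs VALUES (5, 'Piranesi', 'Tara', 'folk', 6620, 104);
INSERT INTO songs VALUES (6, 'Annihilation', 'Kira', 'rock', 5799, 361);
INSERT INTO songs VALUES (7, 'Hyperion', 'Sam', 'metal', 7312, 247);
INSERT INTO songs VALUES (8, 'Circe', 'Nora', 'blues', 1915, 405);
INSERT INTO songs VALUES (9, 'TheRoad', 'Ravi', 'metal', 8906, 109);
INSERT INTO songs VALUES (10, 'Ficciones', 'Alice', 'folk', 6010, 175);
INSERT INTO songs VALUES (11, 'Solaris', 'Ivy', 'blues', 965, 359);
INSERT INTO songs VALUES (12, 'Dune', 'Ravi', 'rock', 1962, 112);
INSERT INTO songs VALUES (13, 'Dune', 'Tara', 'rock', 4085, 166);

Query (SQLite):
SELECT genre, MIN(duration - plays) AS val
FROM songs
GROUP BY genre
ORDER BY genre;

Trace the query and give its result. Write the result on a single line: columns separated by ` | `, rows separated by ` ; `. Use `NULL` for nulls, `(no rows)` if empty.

For each row compute duration - plays.
Group by genre; take MIN of the expression per group.
  blues: ids {1, 2, 3, 8, 11} → MIN(duration - plays)=-7640
  folk: ids {4, 5, 10} → MIN(duration - plays)=-7001
  metal: ids {7, 9} → MIN(duration - plays)=-8797
  rock: ids {6, 12, 13} → MIN(duration - plays)=-5438

blues | -7640 ; folk | -7001 ; metal | -8797 ; rock | -5438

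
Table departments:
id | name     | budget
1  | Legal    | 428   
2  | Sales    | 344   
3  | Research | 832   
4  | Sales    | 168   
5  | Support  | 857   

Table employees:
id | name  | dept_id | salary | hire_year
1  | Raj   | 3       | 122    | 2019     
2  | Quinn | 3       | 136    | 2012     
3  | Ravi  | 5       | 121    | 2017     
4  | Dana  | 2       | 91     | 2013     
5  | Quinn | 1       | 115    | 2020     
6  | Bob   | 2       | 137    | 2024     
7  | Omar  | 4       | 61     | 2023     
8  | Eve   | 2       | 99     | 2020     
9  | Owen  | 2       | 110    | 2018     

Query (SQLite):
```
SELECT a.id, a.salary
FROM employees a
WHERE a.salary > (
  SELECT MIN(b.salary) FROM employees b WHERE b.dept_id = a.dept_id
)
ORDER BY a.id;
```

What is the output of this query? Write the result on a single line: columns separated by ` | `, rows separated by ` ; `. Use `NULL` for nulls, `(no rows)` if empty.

2 | 136 ; 6 | 137 ; 8 | 99 ; 9 | 110

For each employees row a, compute MIN(salary) over rows sharing a.dept_id.
Keep row a if a.salary > that per-group MIN.
  dept_id=1: MIN(salary) = 115
  dept_id=2: MIN(salary) = 91
  dept_id=3: MIN(salary) = 122
  dept_id=4: MIN(salary) = 61
  dept_id=5: MIN(salary) = 121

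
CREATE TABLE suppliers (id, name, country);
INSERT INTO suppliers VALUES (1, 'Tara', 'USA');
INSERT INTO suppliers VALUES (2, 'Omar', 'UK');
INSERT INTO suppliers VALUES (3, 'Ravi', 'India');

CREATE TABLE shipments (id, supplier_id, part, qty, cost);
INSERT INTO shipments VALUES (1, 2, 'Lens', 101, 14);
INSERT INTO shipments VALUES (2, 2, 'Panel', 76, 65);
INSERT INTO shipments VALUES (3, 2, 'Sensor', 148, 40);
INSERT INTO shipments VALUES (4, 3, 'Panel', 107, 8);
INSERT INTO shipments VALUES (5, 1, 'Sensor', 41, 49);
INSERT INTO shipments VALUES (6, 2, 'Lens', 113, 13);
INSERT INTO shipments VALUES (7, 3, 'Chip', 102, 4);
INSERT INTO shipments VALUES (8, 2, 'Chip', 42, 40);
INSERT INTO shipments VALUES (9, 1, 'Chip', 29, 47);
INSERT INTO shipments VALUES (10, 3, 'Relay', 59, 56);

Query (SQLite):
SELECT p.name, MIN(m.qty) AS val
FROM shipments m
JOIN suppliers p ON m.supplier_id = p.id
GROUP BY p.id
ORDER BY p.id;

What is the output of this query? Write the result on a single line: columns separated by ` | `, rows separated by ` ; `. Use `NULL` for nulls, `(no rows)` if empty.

Tara | 29 ; Omar | 42 ; Ravi | 59

Join each shipments row to its suppliers via supplier_id.
Group joined rows by suppliers.id; compute MIN(m.qty) per group.
  1: ids {5, 9} → MIN(m.qty)=29
  2: ids {1, 2, 3, 6, 8} → MIN(m.qty)=42
  3: ids {4, 7, 10} → MIN(m.qty)=59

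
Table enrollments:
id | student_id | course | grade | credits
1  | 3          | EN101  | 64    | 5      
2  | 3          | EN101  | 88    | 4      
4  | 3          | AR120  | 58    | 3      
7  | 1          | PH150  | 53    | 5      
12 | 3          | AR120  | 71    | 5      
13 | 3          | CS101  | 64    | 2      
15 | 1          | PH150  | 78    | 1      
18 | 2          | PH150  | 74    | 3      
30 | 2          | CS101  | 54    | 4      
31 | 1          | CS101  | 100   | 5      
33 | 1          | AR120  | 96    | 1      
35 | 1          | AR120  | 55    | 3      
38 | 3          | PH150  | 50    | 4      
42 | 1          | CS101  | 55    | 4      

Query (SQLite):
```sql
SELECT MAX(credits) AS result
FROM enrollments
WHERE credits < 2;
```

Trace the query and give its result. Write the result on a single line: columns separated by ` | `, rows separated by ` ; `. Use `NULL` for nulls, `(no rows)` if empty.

1

Rows where credits < 2 → credits values: [1, 1].
MAX of non-NULL values = 1.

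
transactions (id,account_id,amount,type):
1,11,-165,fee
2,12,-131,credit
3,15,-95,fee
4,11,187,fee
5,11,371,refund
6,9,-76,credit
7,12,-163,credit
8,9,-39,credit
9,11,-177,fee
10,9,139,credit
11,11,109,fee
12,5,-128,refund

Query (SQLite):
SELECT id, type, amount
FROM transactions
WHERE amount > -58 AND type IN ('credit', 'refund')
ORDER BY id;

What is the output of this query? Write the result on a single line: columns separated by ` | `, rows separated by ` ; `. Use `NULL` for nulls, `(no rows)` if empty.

amount > -58: ids {4, 5, 8, 10, 11}
type IN ('credit', 'refund'): ids {2, 5, 6, 7, 8, 10, 12}
Combine with AND.

5 | refund | 371 ; 8 | credit | -39 ; 10 | credit | 139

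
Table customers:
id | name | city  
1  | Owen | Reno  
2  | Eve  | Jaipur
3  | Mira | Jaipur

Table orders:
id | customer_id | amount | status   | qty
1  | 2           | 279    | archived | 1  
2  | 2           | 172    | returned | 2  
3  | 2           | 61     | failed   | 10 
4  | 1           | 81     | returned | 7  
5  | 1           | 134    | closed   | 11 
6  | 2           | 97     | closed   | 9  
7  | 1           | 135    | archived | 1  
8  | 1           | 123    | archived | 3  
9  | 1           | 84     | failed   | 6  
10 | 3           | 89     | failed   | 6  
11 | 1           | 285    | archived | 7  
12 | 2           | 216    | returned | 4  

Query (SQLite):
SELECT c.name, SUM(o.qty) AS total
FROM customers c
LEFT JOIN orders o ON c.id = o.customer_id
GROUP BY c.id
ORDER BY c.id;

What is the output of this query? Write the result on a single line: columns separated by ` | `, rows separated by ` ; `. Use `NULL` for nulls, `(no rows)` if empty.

Owen | 35 ; Eve | 26 ; Mira | 6

LEFT JOIN keeps every customers row; unmatched ones get NULL for orders columns.
Group by customers.id and compute SUM(o.qty). SUM over an all-NULL group is NULL.
  1: ids {4, 5, 7, 8, 9, 11} → SUM(o.qty)=35
  2: ids {1, 2, 3, 6, 12} → SUM(o.qty)=26
  3: ids {10} → SUM(o.qty)=6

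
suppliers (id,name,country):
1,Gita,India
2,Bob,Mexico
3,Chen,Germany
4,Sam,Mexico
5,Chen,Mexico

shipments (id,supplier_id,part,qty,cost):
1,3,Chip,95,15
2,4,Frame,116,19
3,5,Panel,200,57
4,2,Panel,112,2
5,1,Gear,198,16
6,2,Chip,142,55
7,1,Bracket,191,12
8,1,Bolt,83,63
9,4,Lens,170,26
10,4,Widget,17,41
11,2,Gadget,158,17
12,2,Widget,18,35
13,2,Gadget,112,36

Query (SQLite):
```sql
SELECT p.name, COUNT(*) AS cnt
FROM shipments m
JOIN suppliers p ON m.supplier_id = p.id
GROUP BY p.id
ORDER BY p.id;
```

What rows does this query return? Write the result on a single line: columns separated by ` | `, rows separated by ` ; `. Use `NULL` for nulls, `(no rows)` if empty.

Gita | 3 ; Bob | 5 ; Chen | 1 ; Sam | 3 ; Chen | 1

Join each shipments row to its suppliers via supplier_id.
Group joined rows by suppliers.id; compute COUNT(*) per group.
  1: ids {5, 7, 8} → COUNT(*)=3
  2: ids {4, 6, 11, 12, 13} → COUNT(*)=5
  3: ids {1} → COUNT(*)=1
  4: ids {2, 9, 10} → COUNT(*)=3
  5: ids {3} → COUNT(*)=1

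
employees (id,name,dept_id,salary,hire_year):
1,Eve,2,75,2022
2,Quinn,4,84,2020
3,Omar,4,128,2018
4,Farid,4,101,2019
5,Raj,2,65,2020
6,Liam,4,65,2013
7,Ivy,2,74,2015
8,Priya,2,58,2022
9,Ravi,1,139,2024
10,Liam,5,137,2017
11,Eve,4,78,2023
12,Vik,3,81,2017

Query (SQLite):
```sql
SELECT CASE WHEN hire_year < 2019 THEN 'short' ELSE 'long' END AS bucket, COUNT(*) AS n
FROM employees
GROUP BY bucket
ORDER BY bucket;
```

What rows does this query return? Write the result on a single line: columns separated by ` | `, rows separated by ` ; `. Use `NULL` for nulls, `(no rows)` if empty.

long | 7 ; short | 5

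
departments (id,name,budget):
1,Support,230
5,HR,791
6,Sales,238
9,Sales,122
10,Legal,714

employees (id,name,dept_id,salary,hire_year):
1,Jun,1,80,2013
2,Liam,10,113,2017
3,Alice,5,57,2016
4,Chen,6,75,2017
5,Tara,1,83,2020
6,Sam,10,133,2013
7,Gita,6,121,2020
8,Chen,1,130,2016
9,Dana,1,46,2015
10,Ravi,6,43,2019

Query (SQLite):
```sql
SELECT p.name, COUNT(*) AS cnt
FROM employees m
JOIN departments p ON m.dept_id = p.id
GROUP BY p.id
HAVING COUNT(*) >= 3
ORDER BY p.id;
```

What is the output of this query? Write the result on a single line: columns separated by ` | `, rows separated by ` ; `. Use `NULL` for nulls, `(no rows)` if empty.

Join each employees row to its departments via dept_id.
Group joined rows by departments.id; compute COUNT(*) per group.
HAVING: keep groups with count ≥ 3.
  1: ids {1, 5, 8, 9} → COUNT(*)=4
  5: ids {3} → COUNT(*)=1
  6: ids {4, 7, 10} → COUNT(*)=3
  10: ids {2, 6} → COUNT(*)=2

Support | 4 ; Sales | 3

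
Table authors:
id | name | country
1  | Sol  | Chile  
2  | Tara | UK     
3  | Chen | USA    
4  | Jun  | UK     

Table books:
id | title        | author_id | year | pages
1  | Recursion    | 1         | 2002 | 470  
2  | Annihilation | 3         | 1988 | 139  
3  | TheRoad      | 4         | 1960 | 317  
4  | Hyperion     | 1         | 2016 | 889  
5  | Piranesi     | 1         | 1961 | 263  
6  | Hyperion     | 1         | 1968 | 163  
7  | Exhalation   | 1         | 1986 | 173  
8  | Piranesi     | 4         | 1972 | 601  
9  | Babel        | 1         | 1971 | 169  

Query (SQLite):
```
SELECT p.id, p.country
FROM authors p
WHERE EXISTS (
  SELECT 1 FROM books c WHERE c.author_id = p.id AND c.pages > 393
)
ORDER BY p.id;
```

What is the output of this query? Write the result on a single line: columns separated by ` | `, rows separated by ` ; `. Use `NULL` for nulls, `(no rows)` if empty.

For each authors row, check whether any books with matching author_id has pages > 393.
Keep rows where that is true.

1 | Chile ; 4 | UK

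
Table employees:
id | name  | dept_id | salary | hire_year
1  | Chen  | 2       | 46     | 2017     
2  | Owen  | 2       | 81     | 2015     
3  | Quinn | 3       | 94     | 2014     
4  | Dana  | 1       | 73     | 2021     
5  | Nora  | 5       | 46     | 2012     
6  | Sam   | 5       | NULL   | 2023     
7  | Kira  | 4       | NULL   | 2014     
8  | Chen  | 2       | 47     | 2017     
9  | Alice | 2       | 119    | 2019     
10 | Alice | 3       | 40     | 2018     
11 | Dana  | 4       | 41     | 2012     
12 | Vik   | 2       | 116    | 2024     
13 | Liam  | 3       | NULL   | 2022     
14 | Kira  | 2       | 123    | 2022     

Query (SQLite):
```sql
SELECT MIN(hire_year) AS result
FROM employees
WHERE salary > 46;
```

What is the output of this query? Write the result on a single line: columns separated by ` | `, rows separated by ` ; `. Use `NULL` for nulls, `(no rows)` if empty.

2014

Rows where salary > 46 → hire_year values: [2015, 2014, 2021, 2017, 2019, 2024, 2022].
MIN of non-NULL values = 2014.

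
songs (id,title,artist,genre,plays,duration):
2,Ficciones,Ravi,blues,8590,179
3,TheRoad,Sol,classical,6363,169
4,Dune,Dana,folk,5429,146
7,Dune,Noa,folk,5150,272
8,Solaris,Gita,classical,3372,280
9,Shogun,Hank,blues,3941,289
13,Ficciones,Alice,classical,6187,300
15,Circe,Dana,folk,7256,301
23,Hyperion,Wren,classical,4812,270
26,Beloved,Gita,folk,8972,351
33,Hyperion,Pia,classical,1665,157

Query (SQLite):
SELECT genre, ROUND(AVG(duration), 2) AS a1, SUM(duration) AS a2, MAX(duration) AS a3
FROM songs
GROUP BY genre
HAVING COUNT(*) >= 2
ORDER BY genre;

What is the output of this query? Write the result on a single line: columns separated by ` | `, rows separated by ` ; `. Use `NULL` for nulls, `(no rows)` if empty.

Group songs by genre.
Per group compute: ROUND(AVG(duration), 2), SUM(duration), MAX(duration).
HAVING: drop groups with fewer than 2 rows.
  blues: ids {2, 9} → ROUND(AVG(duration), 2)=234, SUM(duration)=468, MAX(duration)=289
  classical: ids {3, 8, 13, 23, 33} → ROUND(AVG(duration), 2)=235.2, SUM(duration)=1176, MAX(duration)=300
  folk: ids {4, 7, 15, 26} → ROUND(AVG(duration), 2)=267.5, SUM(duration)=1070, MAX(duration)=351

blues | 234 | 468 | 289 ; classical | 235.2 | 1176 | 300 ; folk | 267.5 | 1070 | 351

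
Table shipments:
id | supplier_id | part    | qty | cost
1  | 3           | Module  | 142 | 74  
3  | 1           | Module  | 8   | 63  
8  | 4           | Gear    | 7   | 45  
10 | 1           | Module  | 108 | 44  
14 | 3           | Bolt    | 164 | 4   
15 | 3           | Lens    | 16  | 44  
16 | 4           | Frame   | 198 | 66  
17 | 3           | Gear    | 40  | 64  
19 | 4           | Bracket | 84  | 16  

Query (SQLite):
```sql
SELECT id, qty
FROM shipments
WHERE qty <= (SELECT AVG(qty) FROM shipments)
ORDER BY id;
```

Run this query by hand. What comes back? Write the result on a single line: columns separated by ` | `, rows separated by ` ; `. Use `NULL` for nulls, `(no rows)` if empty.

3 | 8 ; 8 | 7 ; 15 | 16 ; 17 | 40 ; 19 | 84

Scalar subquery: AVG(qty) over all shipments rows = 85.222222 (≈; comparison uses full precision).
Keep rows where qty <= that value.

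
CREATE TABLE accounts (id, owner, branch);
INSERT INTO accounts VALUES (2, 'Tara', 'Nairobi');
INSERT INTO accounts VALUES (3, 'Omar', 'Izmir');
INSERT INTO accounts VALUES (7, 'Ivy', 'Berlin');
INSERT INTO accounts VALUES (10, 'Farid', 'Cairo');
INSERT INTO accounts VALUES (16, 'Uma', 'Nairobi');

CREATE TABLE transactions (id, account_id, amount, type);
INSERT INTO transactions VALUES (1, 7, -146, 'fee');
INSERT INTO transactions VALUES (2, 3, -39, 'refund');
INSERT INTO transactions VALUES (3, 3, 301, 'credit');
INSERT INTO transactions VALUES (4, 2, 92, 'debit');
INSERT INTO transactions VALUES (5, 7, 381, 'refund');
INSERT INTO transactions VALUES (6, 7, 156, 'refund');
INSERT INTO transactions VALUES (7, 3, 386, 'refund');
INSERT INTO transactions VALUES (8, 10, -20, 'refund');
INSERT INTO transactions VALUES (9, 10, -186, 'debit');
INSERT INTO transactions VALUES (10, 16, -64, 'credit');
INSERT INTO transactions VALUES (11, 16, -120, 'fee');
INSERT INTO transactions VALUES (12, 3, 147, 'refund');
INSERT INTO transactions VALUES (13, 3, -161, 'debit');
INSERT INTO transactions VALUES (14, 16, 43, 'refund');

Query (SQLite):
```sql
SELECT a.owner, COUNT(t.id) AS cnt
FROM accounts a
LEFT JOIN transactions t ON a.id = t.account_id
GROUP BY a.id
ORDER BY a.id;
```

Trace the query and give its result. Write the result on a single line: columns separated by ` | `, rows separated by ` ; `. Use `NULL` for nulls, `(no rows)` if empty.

LEFT JOIN keeps every accounts row; unmatched ones get NULL for transactions columns.
Group by accounts.id and compute COUNT(t.id). COUNT(col) of an all-NULL group is 0.
  2: ids {4} → COUNT(t.id)=1
  3: ids {2, 3, 7, 12, 13} → COUNT(t.id)=5
  7: ids {1, 5, 6} → COUNT(t.id)=3
  10: ids {8, 9} → COUNT(t.id)=2
  16: ids {10, 11, 14} → COUNT(t.id)=3

Tara | 1 ; Omar | 5 ; Ivy | 3 ; Farid | 2 ; Uma | 3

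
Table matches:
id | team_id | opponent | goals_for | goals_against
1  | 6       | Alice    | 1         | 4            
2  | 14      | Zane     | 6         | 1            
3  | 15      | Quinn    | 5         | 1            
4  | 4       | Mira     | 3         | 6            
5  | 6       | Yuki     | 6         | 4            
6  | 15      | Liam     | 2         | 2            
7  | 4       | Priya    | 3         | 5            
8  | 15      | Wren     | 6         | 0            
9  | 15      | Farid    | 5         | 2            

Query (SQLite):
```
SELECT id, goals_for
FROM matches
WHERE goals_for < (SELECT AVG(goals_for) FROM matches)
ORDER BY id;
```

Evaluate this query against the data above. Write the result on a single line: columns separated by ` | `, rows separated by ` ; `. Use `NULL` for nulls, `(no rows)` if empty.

1 | 1 ; 4 | 3 ; 6 | 2 ; 7 | 3

Scalar subquery: AVG(goals_for) over all matches rows = 4.111111 (≈; comparison uses full precision).
Keep rows where goals_for < that value.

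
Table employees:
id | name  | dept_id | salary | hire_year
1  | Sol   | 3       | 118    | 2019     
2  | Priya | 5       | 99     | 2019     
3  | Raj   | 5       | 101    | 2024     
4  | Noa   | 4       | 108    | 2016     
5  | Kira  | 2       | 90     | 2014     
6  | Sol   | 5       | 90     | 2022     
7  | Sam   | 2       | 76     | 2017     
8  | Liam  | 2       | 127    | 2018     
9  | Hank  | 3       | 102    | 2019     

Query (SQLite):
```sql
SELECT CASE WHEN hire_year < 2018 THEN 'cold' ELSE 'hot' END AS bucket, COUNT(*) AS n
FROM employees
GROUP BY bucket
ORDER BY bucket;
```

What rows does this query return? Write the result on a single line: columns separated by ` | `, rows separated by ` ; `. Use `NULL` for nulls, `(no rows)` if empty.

Bucket rows by hire_year < 2018 → 'cold' else 'hot'; count each bucket.

cold | 3 ; hot | 6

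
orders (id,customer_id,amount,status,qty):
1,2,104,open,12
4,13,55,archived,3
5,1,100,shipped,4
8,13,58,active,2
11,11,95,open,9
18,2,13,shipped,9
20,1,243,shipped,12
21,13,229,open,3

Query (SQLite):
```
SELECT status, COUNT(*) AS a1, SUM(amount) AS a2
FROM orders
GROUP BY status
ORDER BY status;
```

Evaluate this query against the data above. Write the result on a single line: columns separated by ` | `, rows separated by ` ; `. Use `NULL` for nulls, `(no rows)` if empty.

active | 1 | 58 ; archived | 1 | 55 ; open | 3 | 428 ; shipped | 3 | 356

Group orders by status.
Per group compute: COUNT(*), SUM(amount).
  active: ids {8} → COUNT(*)=1, SUM(amount)=58
  archived: ids {4} → COUNT(*)=1, SUM(amount)=55
  open: ids {1, 11, 21} → COUNT(*)=3, SUM(amount)=428
  shipped: ids {5, 18, 20} → COUNT(*)=3, SUM(amount)=356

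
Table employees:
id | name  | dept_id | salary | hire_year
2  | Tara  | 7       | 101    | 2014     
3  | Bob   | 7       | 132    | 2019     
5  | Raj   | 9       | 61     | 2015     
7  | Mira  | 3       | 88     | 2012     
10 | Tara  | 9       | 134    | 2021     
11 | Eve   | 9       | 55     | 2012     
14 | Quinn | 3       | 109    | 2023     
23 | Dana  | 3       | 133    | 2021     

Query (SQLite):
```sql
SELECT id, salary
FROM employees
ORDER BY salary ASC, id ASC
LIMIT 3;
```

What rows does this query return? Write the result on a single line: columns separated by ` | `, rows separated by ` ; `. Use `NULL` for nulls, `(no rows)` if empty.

11 | 55 ; 5 | 61 ; 7 | 88

Sort by salary asc, tiebreak id asc: (55, id=11), (61, id=5), (88, id=7), (101, id=2), (109, id=14), (132, id=3) …. Take first 3.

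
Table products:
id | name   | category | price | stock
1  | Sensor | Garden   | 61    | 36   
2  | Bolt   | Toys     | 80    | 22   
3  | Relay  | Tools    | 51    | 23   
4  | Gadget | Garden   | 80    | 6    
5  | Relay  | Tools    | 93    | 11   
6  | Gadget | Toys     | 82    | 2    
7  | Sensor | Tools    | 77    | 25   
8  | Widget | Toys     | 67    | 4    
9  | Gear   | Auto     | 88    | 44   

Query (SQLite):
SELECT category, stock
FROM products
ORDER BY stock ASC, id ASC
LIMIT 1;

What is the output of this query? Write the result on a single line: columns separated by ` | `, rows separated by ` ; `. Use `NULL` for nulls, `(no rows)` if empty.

Toys | 2

Sort by stock asc, tiebreak id asc: (2, id=6), (4, id=8), (6, id=4), (11, id=5) …. Take first 1.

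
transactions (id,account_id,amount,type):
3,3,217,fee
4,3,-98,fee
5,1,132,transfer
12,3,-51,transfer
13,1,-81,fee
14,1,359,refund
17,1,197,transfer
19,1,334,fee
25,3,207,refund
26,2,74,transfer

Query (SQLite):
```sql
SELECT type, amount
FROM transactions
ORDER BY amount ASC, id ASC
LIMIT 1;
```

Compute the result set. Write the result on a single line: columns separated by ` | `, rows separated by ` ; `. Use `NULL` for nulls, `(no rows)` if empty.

fee | -98

Sort by amount asc, tiebreak id asc: (-98, id=4), (-81, id=13), (-51, id=12), (74, id=26) …. Take first 1.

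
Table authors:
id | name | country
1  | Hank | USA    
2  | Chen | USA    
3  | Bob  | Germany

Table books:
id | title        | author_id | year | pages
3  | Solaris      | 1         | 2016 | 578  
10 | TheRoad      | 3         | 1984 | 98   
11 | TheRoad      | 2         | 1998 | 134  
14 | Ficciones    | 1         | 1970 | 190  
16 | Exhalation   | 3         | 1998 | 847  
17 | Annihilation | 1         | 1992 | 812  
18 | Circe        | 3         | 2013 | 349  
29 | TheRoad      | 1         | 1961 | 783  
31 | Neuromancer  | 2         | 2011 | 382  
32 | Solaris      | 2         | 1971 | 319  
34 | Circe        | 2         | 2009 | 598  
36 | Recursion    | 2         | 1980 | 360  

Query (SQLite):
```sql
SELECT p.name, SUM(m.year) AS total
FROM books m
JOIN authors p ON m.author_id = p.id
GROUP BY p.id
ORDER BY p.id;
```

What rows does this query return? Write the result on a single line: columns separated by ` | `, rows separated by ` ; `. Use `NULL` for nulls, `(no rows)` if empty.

Hank | 7939 ; Chen | 9969 ; Bob | 5995

Join each books row to its authors via author_id.
Group joined rows by authors.id; compute SUM(m.year) per group.
  1: ids {3, 14, 17, 29} → SUM(m.year)=7939
  2: ids {11, 31, 32, 34, 36} → SUM(m.year)=9969
  3: ids {10, 16, 18} → SUM(m.year)=5995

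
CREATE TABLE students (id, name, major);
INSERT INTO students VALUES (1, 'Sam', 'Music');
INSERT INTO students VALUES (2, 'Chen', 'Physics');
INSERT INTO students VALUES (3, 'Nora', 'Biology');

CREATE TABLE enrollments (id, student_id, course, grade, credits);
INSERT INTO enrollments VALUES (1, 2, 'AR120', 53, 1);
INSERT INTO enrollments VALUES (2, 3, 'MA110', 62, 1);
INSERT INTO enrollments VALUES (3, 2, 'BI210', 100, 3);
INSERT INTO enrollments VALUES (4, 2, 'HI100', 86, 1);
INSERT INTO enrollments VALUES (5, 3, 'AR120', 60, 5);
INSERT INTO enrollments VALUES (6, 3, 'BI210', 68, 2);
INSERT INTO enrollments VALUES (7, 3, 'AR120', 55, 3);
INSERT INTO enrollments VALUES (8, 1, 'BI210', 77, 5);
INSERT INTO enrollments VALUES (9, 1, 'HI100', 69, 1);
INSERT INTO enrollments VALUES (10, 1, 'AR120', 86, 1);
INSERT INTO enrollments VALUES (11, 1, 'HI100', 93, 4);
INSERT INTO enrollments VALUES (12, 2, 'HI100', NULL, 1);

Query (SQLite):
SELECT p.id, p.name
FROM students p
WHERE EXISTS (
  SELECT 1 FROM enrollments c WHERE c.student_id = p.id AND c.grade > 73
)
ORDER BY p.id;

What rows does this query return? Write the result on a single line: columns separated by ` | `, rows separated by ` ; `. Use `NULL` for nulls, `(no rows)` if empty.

1 | Sam ; 2 | Chen

For each students row, check whether any enrollments with matching student_id has grade > 73.
Keep rows where that is true.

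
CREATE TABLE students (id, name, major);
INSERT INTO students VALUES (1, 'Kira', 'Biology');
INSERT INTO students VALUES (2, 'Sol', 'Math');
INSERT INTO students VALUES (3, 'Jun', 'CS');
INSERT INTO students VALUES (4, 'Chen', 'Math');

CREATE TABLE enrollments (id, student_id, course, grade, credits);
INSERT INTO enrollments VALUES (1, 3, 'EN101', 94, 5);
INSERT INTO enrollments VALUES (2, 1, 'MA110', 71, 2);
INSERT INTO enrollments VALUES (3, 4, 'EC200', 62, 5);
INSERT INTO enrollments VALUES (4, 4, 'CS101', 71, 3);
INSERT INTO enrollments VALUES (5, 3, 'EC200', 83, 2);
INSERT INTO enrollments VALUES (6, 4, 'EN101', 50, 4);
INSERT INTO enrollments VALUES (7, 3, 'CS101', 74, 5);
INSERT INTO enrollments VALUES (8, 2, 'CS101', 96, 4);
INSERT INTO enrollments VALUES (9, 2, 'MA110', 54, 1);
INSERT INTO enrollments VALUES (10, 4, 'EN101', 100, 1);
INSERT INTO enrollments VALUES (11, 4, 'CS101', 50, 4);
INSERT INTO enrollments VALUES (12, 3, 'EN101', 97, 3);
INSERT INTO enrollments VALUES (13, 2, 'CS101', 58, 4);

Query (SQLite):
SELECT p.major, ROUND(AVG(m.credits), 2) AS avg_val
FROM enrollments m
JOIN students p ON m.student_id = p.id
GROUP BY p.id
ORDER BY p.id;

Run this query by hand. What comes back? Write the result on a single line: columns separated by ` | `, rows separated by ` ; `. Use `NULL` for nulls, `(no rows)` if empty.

Biology | 2 ; Math | 3 ; CS | 3.75 ; Math | 3.4

Join each enrollments row to its students via student_id.
Group joined rows by students.id; compute ROUND(AVG(m.credits), 2) per group.
  1: ids {2} → ROUND(AVG(m.credits), 2)=2
  2: ids {8, 9, 13} → ROUND(AVG(m.credits), 2)=3
  3: ids {1, 5, 7, 12} → ROUND(AVG(m.credits), 2)=3.75
  4: ids {3, 4, 6, 10, 11} → ROUND(AVG(m.credits), 2)=3.4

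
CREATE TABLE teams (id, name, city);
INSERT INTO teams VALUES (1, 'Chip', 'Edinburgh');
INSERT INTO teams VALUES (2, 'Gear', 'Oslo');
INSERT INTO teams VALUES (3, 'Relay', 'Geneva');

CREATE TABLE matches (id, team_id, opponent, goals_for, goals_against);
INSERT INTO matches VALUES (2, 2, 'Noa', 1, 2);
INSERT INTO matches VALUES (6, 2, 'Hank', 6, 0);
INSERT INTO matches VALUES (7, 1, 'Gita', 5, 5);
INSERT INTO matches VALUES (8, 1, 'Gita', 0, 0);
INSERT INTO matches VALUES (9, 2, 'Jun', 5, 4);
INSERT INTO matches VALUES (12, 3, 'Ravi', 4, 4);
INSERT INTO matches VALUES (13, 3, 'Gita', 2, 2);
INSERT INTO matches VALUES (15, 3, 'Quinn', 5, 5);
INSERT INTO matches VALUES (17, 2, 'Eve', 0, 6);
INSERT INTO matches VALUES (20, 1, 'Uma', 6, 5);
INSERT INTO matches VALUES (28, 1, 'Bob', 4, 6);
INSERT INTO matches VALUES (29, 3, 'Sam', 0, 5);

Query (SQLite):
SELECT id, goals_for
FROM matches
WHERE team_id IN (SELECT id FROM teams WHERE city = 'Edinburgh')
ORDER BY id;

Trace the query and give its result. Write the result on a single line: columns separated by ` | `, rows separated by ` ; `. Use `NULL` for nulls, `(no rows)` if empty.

7 | 5 ; 8 | 0 ; 20 | 6 ; 28 | 4

Inner query: teams.id where city = 'Edinburgh'.
Outer: keep matches rows whose team_id is in that set.
Inner query → {1}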